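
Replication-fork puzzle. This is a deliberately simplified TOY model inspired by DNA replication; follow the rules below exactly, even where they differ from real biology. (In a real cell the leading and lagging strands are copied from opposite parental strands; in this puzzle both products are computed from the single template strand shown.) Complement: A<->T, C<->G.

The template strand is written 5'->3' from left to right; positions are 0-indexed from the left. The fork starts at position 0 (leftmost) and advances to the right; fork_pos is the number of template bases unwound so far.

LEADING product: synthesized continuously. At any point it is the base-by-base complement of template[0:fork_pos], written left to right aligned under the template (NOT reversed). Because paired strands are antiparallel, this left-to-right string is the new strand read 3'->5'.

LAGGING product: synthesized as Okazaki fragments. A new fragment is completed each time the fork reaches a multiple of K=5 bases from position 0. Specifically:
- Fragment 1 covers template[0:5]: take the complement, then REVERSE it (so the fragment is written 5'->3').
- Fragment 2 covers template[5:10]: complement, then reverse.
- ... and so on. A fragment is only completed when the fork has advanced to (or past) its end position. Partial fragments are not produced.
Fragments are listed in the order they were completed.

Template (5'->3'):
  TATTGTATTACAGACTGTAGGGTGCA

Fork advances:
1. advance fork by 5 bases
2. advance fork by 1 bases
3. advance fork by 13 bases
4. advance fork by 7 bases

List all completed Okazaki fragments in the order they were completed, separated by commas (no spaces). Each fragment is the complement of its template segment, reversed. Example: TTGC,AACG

Answer: CAATA,TAATA,GTCTG,CTACA,GCACC

Derivation:
Step 1: advance 5 -> fork_pos = 0 + 5 = 5. Reached multiple(s) of 5: 5 -> fragment 1 completed (1 total).
Step 2: advance 1 -> fork_pos = 5 + 1 = 6. Next multiple of 5 is 10 (not reached); still 1 fragment(s).
Step 3: advance 13 -> fork_pos = 6 + 13 = 19. Reached multiple(s) of 5: 10, 15 -> fragments 2-3 completed (3 total).
Step 4: advance 7 -> fork_pos = 19 + 7 = 26. Reached multiple(s) of 5: 20, 25 -> fragments 4-5 completed (5 total).
Final fork_pos = 26, so 5 fragment(s) are complete. Build each: template segment -> complement -> reverse.
Fragment 1: template[0:5] = TATTG -> complement ATAAC -> reversed CAATA
Fragment 2: template[5:10] = TATTA -> complement ATAAT -> reversed TAATA
Fragment 3: template[10:15] = CAGAC -> complement GTCTG -> reversed GTCTG
Fragment 4: template[15:20] = TGTAG -> complement ACATC -> reversed CTACA
Fragment 5: template[20:25] = GGTGC -> complement CCACG -> reversed GCACC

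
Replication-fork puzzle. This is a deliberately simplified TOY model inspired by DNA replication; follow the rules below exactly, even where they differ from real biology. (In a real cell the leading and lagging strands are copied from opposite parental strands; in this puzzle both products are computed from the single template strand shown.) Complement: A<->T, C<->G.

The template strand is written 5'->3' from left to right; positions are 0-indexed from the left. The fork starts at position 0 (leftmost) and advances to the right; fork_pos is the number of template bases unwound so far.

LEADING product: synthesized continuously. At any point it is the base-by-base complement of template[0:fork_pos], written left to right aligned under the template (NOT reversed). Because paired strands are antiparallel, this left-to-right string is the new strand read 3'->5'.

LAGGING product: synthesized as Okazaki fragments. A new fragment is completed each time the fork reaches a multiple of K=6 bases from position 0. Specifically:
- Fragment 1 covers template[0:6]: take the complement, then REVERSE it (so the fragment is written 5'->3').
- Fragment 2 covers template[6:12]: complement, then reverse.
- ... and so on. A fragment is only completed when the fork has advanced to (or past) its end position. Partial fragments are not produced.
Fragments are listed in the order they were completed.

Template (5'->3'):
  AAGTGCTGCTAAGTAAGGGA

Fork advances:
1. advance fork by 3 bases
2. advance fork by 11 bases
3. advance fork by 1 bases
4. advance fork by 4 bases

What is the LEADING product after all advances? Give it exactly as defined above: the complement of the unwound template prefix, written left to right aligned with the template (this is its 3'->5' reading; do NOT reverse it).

Answer: TTCACGACGATTCATTCCC

Derivation:
Step 1: advance 3 -> fork_pos = 0 + 3 = 3.
Step 2: advance 11 -> fork_pos = 3 + 11 = 14.
Step 3: advance 1 -> fork_pos = 14 + 1 = 15.
Step 4: advance 4 -> fork_pos = 15 + 4 = 19.
Unwound prefix: template[0:19] = AAGTGCTGCTAAGTAAGGG
Complement it base by base (A<->T, C<->G), keeping left-to-right order:
  [0:5] AAGTG -> TTCAC
  [5:10] CTGCT -> GACGA
  [10:15] AAGTA -> TTCAT
  [15:19] AGGG -> TCCC
Concatenate: TTCACGACGATTCATTCCC (length 19; written aligned with the template, i.e. 3'->5').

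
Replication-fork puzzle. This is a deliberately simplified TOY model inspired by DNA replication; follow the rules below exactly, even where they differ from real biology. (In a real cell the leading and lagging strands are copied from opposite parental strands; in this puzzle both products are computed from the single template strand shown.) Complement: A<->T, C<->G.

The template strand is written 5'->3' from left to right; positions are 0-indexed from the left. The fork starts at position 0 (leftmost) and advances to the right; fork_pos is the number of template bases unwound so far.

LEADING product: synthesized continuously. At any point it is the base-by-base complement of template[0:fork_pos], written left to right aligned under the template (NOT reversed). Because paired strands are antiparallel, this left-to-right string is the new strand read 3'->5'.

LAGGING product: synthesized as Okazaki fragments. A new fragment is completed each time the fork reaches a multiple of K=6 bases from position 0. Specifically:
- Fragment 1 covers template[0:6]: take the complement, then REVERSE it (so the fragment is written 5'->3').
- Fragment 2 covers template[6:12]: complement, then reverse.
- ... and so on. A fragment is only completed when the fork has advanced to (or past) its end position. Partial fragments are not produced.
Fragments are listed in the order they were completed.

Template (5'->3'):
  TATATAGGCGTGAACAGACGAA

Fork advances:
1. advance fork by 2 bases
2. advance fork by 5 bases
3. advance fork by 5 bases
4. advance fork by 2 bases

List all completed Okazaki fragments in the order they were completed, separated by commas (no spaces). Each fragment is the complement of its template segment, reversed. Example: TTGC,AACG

Step 1: advance 2 -> fork_pos = 0 + 2 = 2. Next multiple of 6 is 6 (not reached); still 0 fragment(s).
Step 2: advance 5 -> fork_pos = 2 + 5 = 7. Reached multiple(s) of 6: 6 -> fragment 1 completed (1 total).
Step 3: advance 5 -> fork_pos = 7 + 5 = 12. Reached multiple(s) of 6: 12 -> fragment 2 completed (2 total).
Step 4: advance 2 -> fork_pos = 12 + 2 = 14. Next multiple of 6 is 18 (not reached); still 2 fragment(s).
Final fork_pos = 14, so 2 fragment(s) are complete. Build each: template segment -> complement -> reverse.
Fragment 1: template[0:6] = TATATA -> complement ATATAT -> reversed TATATA
Fragment 2: template[6:12] = GGCGTG -> complement CCGCAC -> reversed CACGCC

Answer: TATATA,CACGCC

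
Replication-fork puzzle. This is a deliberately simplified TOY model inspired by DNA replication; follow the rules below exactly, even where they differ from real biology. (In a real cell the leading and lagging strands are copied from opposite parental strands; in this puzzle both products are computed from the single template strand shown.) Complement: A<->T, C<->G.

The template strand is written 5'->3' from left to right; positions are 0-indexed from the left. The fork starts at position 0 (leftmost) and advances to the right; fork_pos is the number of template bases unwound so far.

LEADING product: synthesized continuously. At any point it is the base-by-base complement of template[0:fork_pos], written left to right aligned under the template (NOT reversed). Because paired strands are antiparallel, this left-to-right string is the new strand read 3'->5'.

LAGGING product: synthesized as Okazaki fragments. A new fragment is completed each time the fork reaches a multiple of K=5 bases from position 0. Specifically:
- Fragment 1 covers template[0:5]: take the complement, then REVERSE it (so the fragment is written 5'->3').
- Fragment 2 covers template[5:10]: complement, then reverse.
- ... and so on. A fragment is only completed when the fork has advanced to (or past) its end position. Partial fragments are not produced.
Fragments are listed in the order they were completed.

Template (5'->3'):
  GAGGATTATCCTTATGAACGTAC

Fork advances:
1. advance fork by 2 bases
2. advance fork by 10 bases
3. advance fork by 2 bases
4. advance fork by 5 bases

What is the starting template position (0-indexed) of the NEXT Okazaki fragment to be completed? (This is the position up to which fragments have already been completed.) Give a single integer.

Answer: 15

Derivation:
Step 1: advance 2 -> fork_pos = 0 + 2 = 2. Next multiple of 5 is 5 (not reached); still 0 fragment(s).
Step 2: advance 10 -> fork_pos = 2 + 10 = 12. Reached multiple(s) of 5: 5, 10 -> fragments 1-2 completed (2 total).
Step 3: advance 2 -> fork_pos = 12 + 2 = 14. Next multiple of 5 is 15 (not reached); still 2 fragment(s).
Step 4: advance 5 -> fork_pos = 14 + 5 = 19. Reached multiple(s) of 5: 15 -> fragment 3 completed (3 total).
3 fragment(s) completed, covering template[0:15] (3 x 5 = 15). The next fragment, fragment 4, covers template[15:20], so it starts at position 15.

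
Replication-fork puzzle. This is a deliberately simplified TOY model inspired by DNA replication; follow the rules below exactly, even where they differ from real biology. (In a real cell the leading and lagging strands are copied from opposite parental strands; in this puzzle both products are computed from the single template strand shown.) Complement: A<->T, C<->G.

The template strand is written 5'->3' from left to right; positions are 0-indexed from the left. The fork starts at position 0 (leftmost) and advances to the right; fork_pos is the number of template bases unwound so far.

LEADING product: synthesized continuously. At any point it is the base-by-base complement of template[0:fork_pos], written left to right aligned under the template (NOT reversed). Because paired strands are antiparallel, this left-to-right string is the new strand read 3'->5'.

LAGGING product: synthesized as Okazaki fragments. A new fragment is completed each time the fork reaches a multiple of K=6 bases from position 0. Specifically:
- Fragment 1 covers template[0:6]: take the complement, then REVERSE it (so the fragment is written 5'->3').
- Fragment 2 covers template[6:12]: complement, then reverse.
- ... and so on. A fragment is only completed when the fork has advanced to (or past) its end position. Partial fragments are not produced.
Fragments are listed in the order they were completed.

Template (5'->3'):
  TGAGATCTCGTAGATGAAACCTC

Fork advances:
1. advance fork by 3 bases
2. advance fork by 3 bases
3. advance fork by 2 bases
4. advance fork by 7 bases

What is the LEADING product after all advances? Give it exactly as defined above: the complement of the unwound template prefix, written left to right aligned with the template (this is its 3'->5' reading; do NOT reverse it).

Answer: ACTCTAGAGCATCTA

Derivation:
Step 1: advance 3 -> fork_pos = 0 + 3 = 3.
Step 2: advance 3 -> fork_pos = 3 + 3 = 6.
Step 3: advance 2 -> fork_pos = 6 + 2 = 8.
Step 4: advance 7 -> fork_pos = 8 + 7 = 15.
Unwound prefix: template[0:15] = TGAGATCTCGTAGAT
Complement it base by base (A<->T, C<->G), keeping left-to-right order:
  [0:5] TGAGA -> ACTCT
  [5:10] TCTCG -> AGAGC
  [10:15] TAGAT -> ATCTA
Concatenate: ACTCTAGAGCATCTA (length 15; written aligned with the template, i.e. 3'->5').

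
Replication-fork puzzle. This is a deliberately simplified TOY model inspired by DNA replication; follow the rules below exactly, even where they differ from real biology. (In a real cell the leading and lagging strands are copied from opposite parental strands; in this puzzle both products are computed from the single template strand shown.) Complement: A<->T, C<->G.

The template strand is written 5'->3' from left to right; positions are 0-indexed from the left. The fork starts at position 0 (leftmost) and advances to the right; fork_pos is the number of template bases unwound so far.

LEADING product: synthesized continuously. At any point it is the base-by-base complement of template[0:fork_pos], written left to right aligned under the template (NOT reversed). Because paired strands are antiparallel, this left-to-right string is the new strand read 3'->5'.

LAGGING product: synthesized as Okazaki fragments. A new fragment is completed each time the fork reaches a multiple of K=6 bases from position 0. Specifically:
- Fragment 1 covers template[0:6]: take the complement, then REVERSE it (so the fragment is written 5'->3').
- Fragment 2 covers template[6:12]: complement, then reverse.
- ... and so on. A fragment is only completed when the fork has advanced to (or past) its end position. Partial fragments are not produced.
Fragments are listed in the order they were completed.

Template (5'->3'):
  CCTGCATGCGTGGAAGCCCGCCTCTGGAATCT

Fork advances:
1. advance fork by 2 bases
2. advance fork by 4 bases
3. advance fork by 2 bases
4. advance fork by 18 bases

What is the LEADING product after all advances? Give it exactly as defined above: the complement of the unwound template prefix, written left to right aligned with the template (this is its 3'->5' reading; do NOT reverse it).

Step 1: advance 2 -> fork_pos = 0 + 2 = 2.
Step 2: advance 4 -> fork_pos = 2 + 4 = 6.
Step 3: advance 2 -> fork_pos = 6 + 2 = 8.
Step 4: advance 18 -> fork_pos = 8 + 18 = 26.
Unwound prefix: template[0:26] = CCTGCATGCGTGGAAGCCCGCCTCTG
Complement it base by base (A<->T, C<->G), keeping left-to-right order:
  [0:5] CCTGC -> GGACG
  [5:10] ATGCG -> TACGC
  [10:15] TGGAA -> ACCTT
  [15:20] GCCCG -> CGGGC
  [20:25] CCTCT -> GGAGA
  [25:26] G -> C
Concatenate: GGACGTACGCACCTTCGGGCGGAGAC (length 26; written aligned with the template, i.e. 3'->5').

Answer: GGACGTACGCACCTTCGGGCGGAGAC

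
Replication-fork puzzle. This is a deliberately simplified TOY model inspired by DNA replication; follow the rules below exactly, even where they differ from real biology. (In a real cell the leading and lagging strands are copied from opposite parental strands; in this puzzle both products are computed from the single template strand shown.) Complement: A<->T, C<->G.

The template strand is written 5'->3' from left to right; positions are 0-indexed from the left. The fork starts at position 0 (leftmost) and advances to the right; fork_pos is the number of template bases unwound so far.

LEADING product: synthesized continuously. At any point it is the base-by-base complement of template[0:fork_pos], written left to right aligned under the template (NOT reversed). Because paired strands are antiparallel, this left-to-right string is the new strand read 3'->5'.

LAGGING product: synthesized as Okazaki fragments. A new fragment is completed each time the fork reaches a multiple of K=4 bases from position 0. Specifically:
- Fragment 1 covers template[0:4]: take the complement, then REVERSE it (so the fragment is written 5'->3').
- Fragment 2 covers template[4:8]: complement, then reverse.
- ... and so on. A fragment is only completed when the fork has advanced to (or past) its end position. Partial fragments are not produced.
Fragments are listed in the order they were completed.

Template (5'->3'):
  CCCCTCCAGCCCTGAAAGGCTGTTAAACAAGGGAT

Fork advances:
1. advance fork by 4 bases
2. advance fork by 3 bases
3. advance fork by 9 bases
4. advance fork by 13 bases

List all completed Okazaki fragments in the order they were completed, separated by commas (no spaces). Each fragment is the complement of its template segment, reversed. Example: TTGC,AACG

Answer: GGGG,TGGA,GGGC,TTCA,GCCT,AACA,GTTT

Derivation:
Step 1: advance 4 -> fork_pos = 0 + 4 = 4. Reached multiple(s) of 4: 4 -> fragment 1 completed (1 total).
Step 2: advance 3 -> fork_pos = 4 + 3 = 7. Next multiple of 4 is 8 (not reached); still 1 fragment(s).
Step 3: advance 9 -> fork_pos = 7 + 9 = 16. Reached multiple(s) of 4: 8, 12, 16 -> fragments 2-4 completed (4 total).
Step 4: advance 13 -> fork_pos = 16 + 13 = 29. Reached multiple(s) of 4: 20, 24, 28 -> fragments 5-7 completed (7 total).
Final fork_pos = 29, so 7 fragment(s) are complete. Build each: template segment -> complement -> reverse.
Fragment 1: template[0:4] = CCCC -> complement GGGG -> reversed GGGG
Fragment 2: template[4:8] = TCCA -> complement AGGT -> reversed TGGA
Fragment 3: template[8:12] = GCCC -> complement CGGG -> reversed GGGC
Fragment 4: template[12:16] = TGAA -> complement ACTT -> reversed TTCA
Fragment 5: template[16:20] = AGGC -> complement TCCG -> reversed GCCT
Fragment 6: template[20:24] = TGTT -> complement ACAA -> reversed AACA
Fragment 7: template[24:28] = AAAC -> complement TTTG -> reversed GTTT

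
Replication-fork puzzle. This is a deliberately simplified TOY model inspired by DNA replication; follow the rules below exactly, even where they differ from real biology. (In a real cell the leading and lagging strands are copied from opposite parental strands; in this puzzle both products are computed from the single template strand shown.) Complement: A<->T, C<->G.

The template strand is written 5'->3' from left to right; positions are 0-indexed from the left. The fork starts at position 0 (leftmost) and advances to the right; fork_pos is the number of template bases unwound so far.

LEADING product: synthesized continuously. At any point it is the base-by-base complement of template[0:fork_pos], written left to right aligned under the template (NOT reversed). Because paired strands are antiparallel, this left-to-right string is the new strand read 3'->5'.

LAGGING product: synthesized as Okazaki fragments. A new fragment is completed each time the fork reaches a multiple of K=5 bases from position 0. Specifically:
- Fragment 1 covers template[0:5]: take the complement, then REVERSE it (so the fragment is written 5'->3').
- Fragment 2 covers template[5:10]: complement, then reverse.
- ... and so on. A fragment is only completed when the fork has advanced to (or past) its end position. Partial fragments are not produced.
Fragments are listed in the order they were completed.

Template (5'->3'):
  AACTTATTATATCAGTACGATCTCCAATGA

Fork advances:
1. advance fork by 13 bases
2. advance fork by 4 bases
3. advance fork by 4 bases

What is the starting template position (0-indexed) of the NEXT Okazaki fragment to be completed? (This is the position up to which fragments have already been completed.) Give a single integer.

Step 1: advance 13 -> fork_pos = 0 + 13 = 13. Reached multiple(s) of 5: 5, 10 -> fragments 1-2 completed (2 total).
Step 2: advance 4 -> fork_pos = 13 + 4 = 17. Reached multiple(s) of 5: 15 -> fragment 3 completed (3 total).
Step 3: advance 4 -> fork_pos = 17 + 4 = 21. Reached multiple(s) of 5: 20 -> fragment 4 completed (4 total).
4 fragment(s) completed, covering template[0:20] (4 x 5 = 20). The next fragment, fragment 5, covers template[20:25], so it starts at position 20.

Answer: 20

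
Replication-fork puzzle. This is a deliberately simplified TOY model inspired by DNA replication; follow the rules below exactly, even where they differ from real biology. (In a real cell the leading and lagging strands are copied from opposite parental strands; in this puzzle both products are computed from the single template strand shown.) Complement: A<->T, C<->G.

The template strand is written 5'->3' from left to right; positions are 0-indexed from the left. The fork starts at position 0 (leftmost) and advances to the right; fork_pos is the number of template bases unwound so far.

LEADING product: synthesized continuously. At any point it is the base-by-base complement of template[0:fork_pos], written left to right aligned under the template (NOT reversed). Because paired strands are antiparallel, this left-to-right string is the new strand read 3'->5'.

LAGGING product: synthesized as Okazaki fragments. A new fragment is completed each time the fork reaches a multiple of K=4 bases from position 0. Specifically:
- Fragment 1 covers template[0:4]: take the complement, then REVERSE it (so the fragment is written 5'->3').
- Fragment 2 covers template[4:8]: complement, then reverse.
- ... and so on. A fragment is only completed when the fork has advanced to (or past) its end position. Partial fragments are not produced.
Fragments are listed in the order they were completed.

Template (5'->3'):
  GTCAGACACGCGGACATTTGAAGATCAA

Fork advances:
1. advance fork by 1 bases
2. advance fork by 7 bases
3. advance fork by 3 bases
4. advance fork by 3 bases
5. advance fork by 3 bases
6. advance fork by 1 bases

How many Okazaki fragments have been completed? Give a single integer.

Answer: 4

Derivation:
Step 1: advance 1 -> fork_pos = 0 + 1 = 1. Next multiple of 4 is 4 (not reached); still 0 fragment(s).
Step 2: advance 7 -> fork_pos = 1 + 7 = 8. Reached multiple(s) of 4: 4, 8 -> fragments 1-2 completed (2 total).
Step 3: advance 3 -> fork_pos = 8 + 3 = 11. Next multiple of 4 is 12 (not reached); still 2 fragment(s).
Step 4: advance 3 -> fork_pos = 11 + 3 = 14. Reached multiple(s) of 4: 12 -> fragment 3 completed (3 total).
Step 5: advance 3 -> fork_pos = 14 + 3 = 17. Reached multiple(s) of 4: 16 -> fragment 4 completed (4 total).
Step 6: advance 1 -> fork_pos = 17 + 1 = 18. Next multiple of 4 is 20 (not reached); still 4 fragment(s).
Check: final fork_pos = 18; the multiples of 4 that are <= 18 are 4..16 -> 18 // 4 = 4 completed fragment(s).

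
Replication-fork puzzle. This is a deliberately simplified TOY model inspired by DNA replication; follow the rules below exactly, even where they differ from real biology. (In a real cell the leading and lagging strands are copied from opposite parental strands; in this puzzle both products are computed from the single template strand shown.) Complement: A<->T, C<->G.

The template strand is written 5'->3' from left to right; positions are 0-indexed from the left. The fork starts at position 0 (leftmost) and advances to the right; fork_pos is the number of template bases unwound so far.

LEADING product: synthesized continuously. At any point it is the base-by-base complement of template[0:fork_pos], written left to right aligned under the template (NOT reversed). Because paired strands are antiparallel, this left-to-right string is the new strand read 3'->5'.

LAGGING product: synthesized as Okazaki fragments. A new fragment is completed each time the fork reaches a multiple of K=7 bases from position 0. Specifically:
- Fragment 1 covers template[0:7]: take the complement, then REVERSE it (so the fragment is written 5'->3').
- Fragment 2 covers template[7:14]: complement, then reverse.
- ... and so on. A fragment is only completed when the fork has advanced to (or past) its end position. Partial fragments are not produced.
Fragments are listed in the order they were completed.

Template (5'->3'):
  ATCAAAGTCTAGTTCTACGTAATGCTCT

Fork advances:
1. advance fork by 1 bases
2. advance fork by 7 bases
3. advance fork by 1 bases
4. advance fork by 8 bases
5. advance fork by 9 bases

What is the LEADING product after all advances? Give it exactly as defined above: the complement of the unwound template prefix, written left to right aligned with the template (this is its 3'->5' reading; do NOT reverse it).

Step 1: advance 1 -> fork_pos = 0 + 1 = 1.
Step 2: advance 7 -> fork_pos = 1 + 7 = 8.
Step 3: advance 1 -> fork_pos = 8 + 1 = 9.
Step 4: advance 8 -> fork_pos = 9 + 8 = 17.
Step 5: advance 9 -> fork_pos = 17 + 9 = 26.
Unwound prefix: template[0:26] = ATCAAAGTCTAGTTCTACGTAATGCT
Complement it base by base (A<->T, C<->G), keeping left-to-right order:
  [0:5] ATCAA -> TAGTT
  [5:10] AGTCT -> TCAGA
  [10:15] AGTTC -> TCAAG
  [15:20] TACGT -> ATGCA
  [20:25] AATGC -> TTACG
  [25:26] T -> A
Concatenate: TAGTTTCAGATCAAGATGCATTACGA (length 26; written aligned with the template, i.e. 3'->5').

Answer: TAGTTTCAGATCAAGATGCATTACGA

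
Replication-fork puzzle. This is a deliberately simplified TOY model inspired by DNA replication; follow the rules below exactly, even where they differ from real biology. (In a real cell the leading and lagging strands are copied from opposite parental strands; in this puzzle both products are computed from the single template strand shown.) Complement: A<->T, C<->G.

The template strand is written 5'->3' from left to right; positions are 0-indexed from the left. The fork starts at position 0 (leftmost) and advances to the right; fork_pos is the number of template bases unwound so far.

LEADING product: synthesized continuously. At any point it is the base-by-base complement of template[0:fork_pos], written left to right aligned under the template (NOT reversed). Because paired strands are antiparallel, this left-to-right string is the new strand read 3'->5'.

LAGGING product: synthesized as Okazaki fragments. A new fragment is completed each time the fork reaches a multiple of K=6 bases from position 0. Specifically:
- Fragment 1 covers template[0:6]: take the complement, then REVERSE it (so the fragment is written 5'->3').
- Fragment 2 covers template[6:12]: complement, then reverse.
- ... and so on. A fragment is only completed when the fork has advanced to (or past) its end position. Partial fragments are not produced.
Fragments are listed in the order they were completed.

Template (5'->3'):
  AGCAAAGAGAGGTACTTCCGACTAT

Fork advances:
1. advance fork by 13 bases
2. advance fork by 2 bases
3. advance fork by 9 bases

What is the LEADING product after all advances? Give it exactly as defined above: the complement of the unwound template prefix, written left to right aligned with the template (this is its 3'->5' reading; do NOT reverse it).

Step 1: advance 13 -> fork_pos = 0 + 13 = 13.
Step 2: advance 2 -> fork_pos = 13 + 2 = 15.
Step 3: advance 9 -> fork_pos = 15 + 9 = 24.
Unwound prefix: template[0:24] = AGCAAAGAGAGGTACTTCCGACTA
Complement it base by base (A<->T, C<->G), keeping left-to-right order:
  [0:5] AGCAA -> TCGTT
  [5:10] AGAGA -> TCTCT
  [10:15] GGTAC -> CCATG
  [15:20] TTCCG -> AAGGC
  [20:24] ACTA -> TGAT
Concatenate: TCGTTTCTCTCCATGAAGGCTGAT (length 24; written aligned with the template, i.e. 3'->5').

Answer: TCGTTTCTCTCCATGAAGGCTGAT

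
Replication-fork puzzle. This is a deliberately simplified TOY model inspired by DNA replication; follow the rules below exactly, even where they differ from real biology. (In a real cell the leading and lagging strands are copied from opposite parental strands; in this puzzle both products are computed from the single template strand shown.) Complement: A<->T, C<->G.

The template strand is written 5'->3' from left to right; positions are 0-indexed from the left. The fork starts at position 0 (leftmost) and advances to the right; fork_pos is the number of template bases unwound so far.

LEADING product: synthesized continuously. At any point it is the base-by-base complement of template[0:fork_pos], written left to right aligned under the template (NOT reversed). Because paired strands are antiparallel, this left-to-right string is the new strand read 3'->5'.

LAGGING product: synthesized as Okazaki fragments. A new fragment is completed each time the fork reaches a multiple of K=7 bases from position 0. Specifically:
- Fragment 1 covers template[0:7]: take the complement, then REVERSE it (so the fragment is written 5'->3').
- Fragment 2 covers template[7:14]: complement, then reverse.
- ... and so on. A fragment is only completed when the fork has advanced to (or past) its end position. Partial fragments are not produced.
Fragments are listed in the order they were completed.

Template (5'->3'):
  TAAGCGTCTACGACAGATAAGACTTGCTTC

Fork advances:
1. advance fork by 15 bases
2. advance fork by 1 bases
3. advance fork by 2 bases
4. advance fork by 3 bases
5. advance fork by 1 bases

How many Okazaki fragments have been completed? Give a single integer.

Step 1: advance 15 -> fork_pos = 0 + 15 = 15. Reached multiple(s) of 7: 7, 14 -> fragments 1-2 completed (2 total).
Step 2: advance 1 -> fork_pos = 15 + 1 = 16. Next multiple of 7 is 21 (not reached); still 2 fragment(s).
Step 3: advance 2 -> fork_pos = 16 + 2 = 18. Next multiple of 7 is 21 (not reached); still 2 fragment(s).
Step 4: advance 3 -> fork_pos = 18 + 3 = 21. Reached multiple(s) of 7: 21 -> fragment 3 completed (3 total).
Step 5: advance 1 -> fork_pos = 21 + 1 = 22. Next multiple of 7 is 28 (not reached); still 3 fragment(s).
Check: final fork_pos = 22; the multiples of 7 that are <= 22 are 7..21 -> 22 // 7 = 3 completed fragment(s).

Answer: 3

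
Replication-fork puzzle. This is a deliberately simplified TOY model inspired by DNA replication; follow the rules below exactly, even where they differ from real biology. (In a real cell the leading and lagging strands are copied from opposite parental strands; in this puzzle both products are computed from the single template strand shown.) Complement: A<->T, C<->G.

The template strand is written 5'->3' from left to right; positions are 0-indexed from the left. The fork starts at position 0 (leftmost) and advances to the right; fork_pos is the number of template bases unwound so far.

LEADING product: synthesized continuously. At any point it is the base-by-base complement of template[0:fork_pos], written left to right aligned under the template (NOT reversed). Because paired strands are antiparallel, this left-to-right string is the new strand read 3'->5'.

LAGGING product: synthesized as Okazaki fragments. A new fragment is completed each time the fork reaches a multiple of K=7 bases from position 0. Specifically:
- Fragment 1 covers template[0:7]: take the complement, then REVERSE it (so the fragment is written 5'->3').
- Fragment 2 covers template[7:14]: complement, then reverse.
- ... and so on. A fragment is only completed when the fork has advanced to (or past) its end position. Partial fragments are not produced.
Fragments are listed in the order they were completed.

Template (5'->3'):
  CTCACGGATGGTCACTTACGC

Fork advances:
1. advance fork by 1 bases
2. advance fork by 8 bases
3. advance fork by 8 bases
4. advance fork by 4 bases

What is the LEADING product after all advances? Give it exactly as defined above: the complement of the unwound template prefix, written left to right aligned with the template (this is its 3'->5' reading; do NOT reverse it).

Step 1: advance 1 -> fork_pos = 0 + 1 = 1.
Step 2: advance 8 -> fork_pos = 1 + 8 = 9.
Step 3: advance 8 -> fork_pos = 9 + 8 = 17.
Step 4: advance 4 -> fork_pos = 17 + 4 = 21.
Unwound prefix: template[0:21] = CTCACGGATGGTCACTTACGC
Complement it base by base (A<->T, C<->G), keeping left-to-right order:
  [0:5] CTCAC -> GAGTG
  [5:10] GGATG -> CCTAC
  [10:15] GTCAC -> CAGTG
  [15:20] TTACG -> AATGC
  [20:21] C -> G
Concatenate: GAGTGCCTACCAGTGAATGCG (length 21; written aligned with the template, i.e. 3'->5').

Answer: GAGTGCCTACCAGTGAATGCG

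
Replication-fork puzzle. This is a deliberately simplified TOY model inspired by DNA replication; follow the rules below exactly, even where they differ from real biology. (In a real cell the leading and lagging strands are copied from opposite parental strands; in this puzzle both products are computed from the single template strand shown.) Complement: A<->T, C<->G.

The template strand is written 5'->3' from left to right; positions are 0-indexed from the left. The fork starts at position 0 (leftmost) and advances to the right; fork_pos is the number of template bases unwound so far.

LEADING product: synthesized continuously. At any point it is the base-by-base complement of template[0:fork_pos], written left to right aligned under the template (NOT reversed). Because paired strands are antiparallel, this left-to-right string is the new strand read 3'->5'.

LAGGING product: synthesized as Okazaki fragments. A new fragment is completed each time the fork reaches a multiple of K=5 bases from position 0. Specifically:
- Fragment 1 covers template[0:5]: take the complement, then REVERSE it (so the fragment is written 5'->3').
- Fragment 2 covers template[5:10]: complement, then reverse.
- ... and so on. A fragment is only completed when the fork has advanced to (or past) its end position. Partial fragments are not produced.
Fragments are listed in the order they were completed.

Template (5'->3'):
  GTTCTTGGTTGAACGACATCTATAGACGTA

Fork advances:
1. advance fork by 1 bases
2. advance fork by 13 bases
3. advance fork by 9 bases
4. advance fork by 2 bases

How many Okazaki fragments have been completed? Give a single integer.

Step 1: advance 1 -> fork_pos = 0 + 1 = 1. Next multiple of 5 is 5 (not reached); still 0 fragment(s).
Step 2: advance 13 -> fork_pos = 1 + 13 = 14. Reached multiple(s) of 5: 5, 10 -> fragments 1-2 completed (2 total).
Step 3: advance 9 -> fork_pos = 14 + 9 = 23. Reached multiple(s) of 5: 15, 20 -> fragments 3-4 completed (4 total).
Step 4: advance 2 -> fork_pos = 23 + 2 = 25. Reached multiple(s) of 5: 25 -> fragment 5 completed (5 total).
Check: final fork_pos = 25; the multiples of 5 that are <= 25 are 5..25 -> 25 // 5 = 5 completed fragment(s).

Answer: 5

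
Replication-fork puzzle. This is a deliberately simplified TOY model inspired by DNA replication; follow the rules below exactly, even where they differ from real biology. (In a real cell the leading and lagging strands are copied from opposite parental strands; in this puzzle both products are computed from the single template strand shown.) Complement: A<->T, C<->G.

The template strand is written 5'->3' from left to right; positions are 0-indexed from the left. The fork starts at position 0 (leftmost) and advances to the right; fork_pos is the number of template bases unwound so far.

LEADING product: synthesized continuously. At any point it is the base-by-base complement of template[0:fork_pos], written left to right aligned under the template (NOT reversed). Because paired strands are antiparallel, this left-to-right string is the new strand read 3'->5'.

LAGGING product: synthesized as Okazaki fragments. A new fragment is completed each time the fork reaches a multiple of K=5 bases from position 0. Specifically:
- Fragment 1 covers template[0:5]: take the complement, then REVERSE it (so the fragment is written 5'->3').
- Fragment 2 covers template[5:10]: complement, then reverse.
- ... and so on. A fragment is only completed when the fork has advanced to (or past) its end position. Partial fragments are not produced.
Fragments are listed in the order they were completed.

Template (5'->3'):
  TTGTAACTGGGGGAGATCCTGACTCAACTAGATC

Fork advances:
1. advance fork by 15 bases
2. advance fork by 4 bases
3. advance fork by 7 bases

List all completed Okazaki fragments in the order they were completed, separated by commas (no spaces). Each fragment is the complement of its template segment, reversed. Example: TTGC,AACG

Answer: TACAA,CCAGT,CTCCC,AGGAT,GAGTC

Derivation:
Step 1: advance 15 -> fork_pos = 0 + 15 = 15. Reached multiple(s) of 5: 5, 10, 15 -> fragments 1-3 completed (3 total).
Step 2: advance 4 -> fork_pos = 15 + 4 = 19. Next multiple of 5 is 20 (not reached); still 3 fragment(s).
Step 3: advance 7 -> fork_pos = 19 + 7 = 26. Reached multiple(s) of 5: 20, 25 -> fragments 4-5 completed (5 total).
Final fork_pos = 26, so 5 fragment(s) are complete. Build each: template segment -> complement -> reverse.
Fragment 1: template[0:5] = TTGTA -> complement AACAT -> reversed TACAA
Fragment 2: template[5:10] = ACTGG -> complement TGACC -> reversed CCAGT
Fragment 3: template[10:15] = GGGAG -> complement CCCTC -> reversed CTCCC
Fragment 4: template[15:20] = ATCCT -> complement TAGGA -> reversed AGGAT
Fragment 5: template[20:25] = GACTC -> complement CTGAG -> reversed GAGTC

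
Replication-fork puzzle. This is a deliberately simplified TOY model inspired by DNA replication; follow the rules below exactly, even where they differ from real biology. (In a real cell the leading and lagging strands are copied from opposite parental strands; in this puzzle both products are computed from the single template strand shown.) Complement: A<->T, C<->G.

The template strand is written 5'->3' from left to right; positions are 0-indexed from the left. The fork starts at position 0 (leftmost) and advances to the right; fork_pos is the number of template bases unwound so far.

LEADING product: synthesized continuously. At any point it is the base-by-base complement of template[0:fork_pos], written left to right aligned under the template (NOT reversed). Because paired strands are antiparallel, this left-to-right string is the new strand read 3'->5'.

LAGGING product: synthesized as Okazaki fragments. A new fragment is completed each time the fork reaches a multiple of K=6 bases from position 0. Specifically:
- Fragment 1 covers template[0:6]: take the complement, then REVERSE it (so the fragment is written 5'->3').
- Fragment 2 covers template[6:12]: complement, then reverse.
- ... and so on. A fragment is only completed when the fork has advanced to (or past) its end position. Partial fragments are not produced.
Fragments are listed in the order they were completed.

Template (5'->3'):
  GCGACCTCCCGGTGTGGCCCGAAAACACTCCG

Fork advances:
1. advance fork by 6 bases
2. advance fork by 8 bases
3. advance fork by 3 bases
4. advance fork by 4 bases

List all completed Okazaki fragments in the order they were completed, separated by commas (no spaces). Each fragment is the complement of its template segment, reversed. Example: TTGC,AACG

Step 1: advance 6 -> fork_pos = 0 + 6 = 6. Reached multiple(s) of 6: 6 -> fragment 1 completed (1 total).
Step 2: advance 8 -> fork_pos = 6 + 8 = 14. Reached multiple(s) of 6: 12 -> fragment 2 completed (2 total).
Step 3: advance 3 -> fork_pos = 14 + 3 = 17. Next multiple of 6 is 18 (not reached); still 2 fragment(s).
Step 4: advance 4 -> fork_pos = 17 + 4 = 21. Reached multiple(s) of 6: 18 -> fragment 3 completed (3 total).
Final fork_pos = 21, so 3 fragment(s) are complete. Build each: template segment -> complement -> reverse.
Fragment 1: template[0:6] = GCGACC -> complement CGCTGG -> reversed GGTCGC
Fragment 2: template[6:12] = TCCCGG -> complement AGGGCC -> reversed CCGGGA
Fragment 3: template[12:18] = TGTGGC -> complement ACACCG -> reversed GCCACA

Answer: GGTCGC,CCGGGA,GCCACA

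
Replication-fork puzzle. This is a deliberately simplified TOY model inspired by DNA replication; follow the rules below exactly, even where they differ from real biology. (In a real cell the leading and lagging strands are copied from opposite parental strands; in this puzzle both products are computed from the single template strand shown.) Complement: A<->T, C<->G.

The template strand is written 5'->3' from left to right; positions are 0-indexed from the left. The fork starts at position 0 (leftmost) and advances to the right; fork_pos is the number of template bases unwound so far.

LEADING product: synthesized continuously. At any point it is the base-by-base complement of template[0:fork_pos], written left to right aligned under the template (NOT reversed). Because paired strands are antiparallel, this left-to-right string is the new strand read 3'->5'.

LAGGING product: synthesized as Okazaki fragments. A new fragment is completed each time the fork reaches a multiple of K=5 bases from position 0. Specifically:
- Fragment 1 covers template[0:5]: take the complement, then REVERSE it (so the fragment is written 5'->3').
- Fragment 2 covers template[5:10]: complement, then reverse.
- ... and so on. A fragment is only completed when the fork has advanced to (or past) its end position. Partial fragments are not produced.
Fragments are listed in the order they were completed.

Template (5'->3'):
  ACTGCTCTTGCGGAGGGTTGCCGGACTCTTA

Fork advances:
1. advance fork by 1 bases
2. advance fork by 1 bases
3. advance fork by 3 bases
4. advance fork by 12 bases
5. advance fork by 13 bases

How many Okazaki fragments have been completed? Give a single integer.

Step 1: advance 1 -> fork_pos = 0 + 1 = 1. Next multiple of 5 is 5 (not reached); still 0 fragment(s).
Step 2: advance 1 -> fork_pos = 1 + 1 = 2. Next multiple of 5 is 5 (not reached); still 0 fragment(s).
Step 3: advance 3 -> fork_pos = 2 + 3 = 5. Reached multiple(s) of 5: 5 -> fragment 1 completed (1 total).
Step 4: advance 12 -> fork_pos = 5 + 12 = 17. Reached multiple(s) of 5: 10, 15 -> fragments 2-3 completed (3 total).
Step 5: advance 13 -> fork_pos = 17 + 13 = 30. Reached multiple(s) of 5: 20, 25, 30 -> fragments 4-6 completed (6 total).
Check: final fork_pos = 30; the multiples of 5 that are <= 30 are 5..30 -> 30 // 5 = 6 completed fragment(s).

Answer: 6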